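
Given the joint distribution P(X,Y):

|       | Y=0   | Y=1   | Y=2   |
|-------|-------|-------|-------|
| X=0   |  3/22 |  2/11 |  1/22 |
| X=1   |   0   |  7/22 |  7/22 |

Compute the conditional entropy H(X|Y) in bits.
0.6705 bits

H(X|Y) = H(X,Y) - H(Y)

H(X,Y) = -Σ_{x,y} P(x,y) log₂ P(x,y). Per-cell terms -P(x,y)·log₂P(x,y):
  X=0: 0.39197, 0.44717, 0.20270
  X=1: 0.00000, 0.52566, 0.52566
  (cells with P = 0 contribute 0)
Sum of the 6 terms: H(X,Y) = 2.0932 bits

Marginal of Y (column sums):
  P(Y=0) = 3/22 + 0 = 3/22
  P(Y=1) = 2/11 + 7/22 = 1/2
  P(Y=2) = 1/22 + 7/22 = 4/11
H(Y) = -[(3/22)·log₂(3/22) + (1/2)·log₂(1/2) + (4/11)·log₂(4/11)]
  = 0.39197 + 0.50000 + 0.53070 = 1.4227 bits

H(X|Y) = H(X,Y) - H(Y) = 2.0932 - 1.4227 = 0.6705 bits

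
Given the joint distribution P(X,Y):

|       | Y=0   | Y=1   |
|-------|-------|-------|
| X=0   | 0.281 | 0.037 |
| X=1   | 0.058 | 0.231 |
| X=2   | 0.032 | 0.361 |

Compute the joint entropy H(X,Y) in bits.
2.1067 bits

H(X,Y) = -Σ_{x,y} P(x,y) log₂ P(x,y). Per-cell terms -P(x,y)·log₂P(x,y):
  X=0: 0.5146, 0.1760
  X=1: 0.2383, 0.4883
  X=2: 0.1589, 0.5306
Sum of the 6 terms: H(X,Y) = 2.1067 bits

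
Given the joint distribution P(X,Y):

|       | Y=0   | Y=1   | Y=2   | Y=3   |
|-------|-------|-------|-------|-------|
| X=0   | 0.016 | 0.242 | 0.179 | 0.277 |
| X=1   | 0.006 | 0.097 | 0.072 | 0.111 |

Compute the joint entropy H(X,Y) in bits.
2.5442 bits

H(X,Y) = -Σ_{x,y} P(x,y) log₂ P(x,y). Per-cell terms -P(x,y)·log₂P(x,y):
  X=0: 0.09545, 0.49535, 0.44427, 0.51302
  X=1: 0.04428, 0.32649, 0.27330, 0.35202
Sum of the 8 terms: H(X,Y) = 2.5442 bits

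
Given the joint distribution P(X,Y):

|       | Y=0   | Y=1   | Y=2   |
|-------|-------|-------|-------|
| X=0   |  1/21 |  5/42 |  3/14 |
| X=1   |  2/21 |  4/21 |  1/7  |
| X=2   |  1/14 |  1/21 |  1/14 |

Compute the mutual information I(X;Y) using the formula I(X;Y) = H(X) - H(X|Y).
0.0568 bits

I(X;Y) = H(X) - H(X|Y)

Marginal of X (row sums):
  P(X=0) = 1/21 + 5/42 + 3/14 = 8/21
  P(X=1) = 2/21 + 4/21 + 1/7 = 3/7
  P(X=2) = 1/14 + 1/21 + 1/14 = 4/21
H(X) = -[(8/21)·log₂(8/21) + (3/7)·log₂(3/7) + (4/21)·log₂(4/21)]
  = 0.53041 + 0.52388 + 0.45568 = 1.5100 bits

Marginal of Y (column sums):
  P(Y=0) = 1/21 + 2/21 + 1/14 = 3/14
  P(Y=1) = 5/42 + 4/21 + 1/21 = 5/14
  P(Y=2) = 3/14 + 1/7 + 1/14 = 3/7
H(X|Y) = Σ_y P(y)·H(X|Y=y):
  Y=0: P(Y=0) = 3/14, P(X|Y=0) = (2/9, 4/9, 1/3) → H(X|Y=0) = 1.53049
  Y=1: P(Y=1) = 5/14, P(X|Y=1) = (1/3, 8/15, 2/15) → H(X|Y=1) = 1.39958
  Y=2: P(Y=2) = 3/7, P(X|Y=2) = (1/2, 1/3, 1/6) → H(X|Y=2) = 1.45915
H(X|Y) = (3/14)·1.53049 + (5/14)·1.39958 + (3/7)·1.45915 = 1.4532 bits

I(X;Y) = H(X) - H(X|Y) = 1.5100 - 1.4532 = 0.0568 bits

Cross-check via I(X;Y) = H(X) + H(Y) - H(X,Y): computing H(Y) from the column sums and H(X,Y) from the 9 cells in the same way gives H(Y) = 1.5306 bits and H(X,Y) = 2.9838 bits, so
I(X;Y) = 1.5100 + 1.5306 - 2.9838 = 0.0568 bits ✓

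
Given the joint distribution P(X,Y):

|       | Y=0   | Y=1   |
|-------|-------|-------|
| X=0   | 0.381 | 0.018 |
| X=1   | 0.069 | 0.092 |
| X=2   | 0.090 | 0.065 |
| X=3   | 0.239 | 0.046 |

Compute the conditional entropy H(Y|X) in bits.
0.5983 bits

H(Y|X) = H(X,Y) - H(X)

H(X,Y) = -Σ_{x,y} P(x,y) log₂ P(x,y). Per-cell terms -P(x,y)·log₂P(x,y):
  X=0: 0.5304, 0.1043
  X=1: 0.2662, 0.3167
  X=2: 0.3127, 0.2563
  X=3: 0.4935, 0.2043
Sum of the 8 terms: H(X,Y) = 2.4844 bits

Marginal of X (row sums):
  P(X=0) = 0.381 + 0.018 = 0.399
  P(X=1) = 0.069 + 0.092 = 0.161
  P(X=2) = 0.090 + 0.065 = 0.155
  P(X=3) = 0.239 + 0.046 = 0.285
H(X) = -[0.399·log₂(0.399) + 0.161·log₂(0.161) + 0.155·log₂(0.155) + 0.285·log₂(0.285)]
  = 0.5289 + 0.4242 + 0.4169 + 0.5161 = 1.8861 bits

H(Y|X) = H(X,Y) - H(X) = 2.4844 - 1.8861 = 0.5983 bits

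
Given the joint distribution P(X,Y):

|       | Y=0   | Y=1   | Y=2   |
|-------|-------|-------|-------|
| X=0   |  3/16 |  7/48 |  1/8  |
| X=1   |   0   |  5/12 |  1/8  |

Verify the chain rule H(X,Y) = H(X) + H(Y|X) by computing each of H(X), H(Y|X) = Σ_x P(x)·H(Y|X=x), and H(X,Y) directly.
H(X) = 0.9950 bits, H(Y|X) = 1.1392 bits, H(X,Y) = 2.1342 bits

Marginal of X (row sums):
  P(X=0) = 3/16 + 7/48 + 1/8 = 11/24
  P(X=1) = 0 + 5/12 + 1/8 = 13/24
H(X) = -[(11/24)·log₂(11/24) + (13/24)·log₂(13/24)]
  = 0.515868 + 0.479117 = 0.9950 bits

H(Y|X) = Σ_x P(x)·H(Y|X=x):
  X=0: P(X=0) = 11/24, P(Y|X=0) = (9/22, 7/22, 3/11) → H(Y|X=0) = 1.564405
  X=1: P(X=1) = 13/24, P(Y|X=1) = (0, 10/13, 3/13) → H(Y|X=1) = 0.779350
H(Y|X) = (11/24)·1.564405 + (13/24)·0.779350 = 1.1392 bits

H(X,Y) = -Σ_{x,y} P(x,y) log₂ P(x,y). Per-cell terms -P(x,y)·log₂P(x,y):
  X=0: 0.452820, 0.405068, 0.375000
  X=1: 0.000000, 0.526264, 0.375000
  (cells with P = 0 contribute 0)
Sum of the 6 terms: H(X,Y) = 2.1342 bits

Chain rule check:
  H(X) + H(Y|X) = 0.9950 + 1.1392 = 2.1342 bits
  H(X,Y) = 2.1342 bits
✓ Chain rule verified.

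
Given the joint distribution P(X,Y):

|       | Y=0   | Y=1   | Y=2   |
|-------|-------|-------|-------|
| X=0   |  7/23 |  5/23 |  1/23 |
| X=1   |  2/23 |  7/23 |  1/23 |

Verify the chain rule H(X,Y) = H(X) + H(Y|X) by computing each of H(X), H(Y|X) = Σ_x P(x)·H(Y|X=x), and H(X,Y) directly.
H(X) = 0.9877 bits, H(Y|X) = 1.2353 bits, H(X,Y) = 2.2230 bits

Marginal of X (row sums):
  P(X=0) = 7/23 + 5/23 + 1/23 = 13/23
  P(X=1) = 2/23 + 7/23 + 1/23 = 10/23
H(X) = -[(13/23)·log₂(13/23) + (10/23)·log₂(10/23)]
  = 0.46524 + 0.52245 = 0.9877 bits

H(Y|X) = Σ_x P(x)·H(Y|X=x):
  X=0: P(X=0) = 13/23, P(Y|X=0) = (7/13, 5/13, 1/13) → H(Y|X=0) = 1.29574
  X=1: P(X=1) = 10/23, P(Y|X=1) = (1/5, 7/10, 1/10) → H(Y|X=1) = 1.15678
H(Y|X) = (13/23)·1.29574 + (10/23)·1.15678 = 1.2353 bits

H(X,Y) = -Σ_{x,y} P(x,y) log₂ P(x,y). Per-cell terms -P(x,y)·log₂P(x,y):
  X=0: 0.52232, 0.47862, 0.19668
  X=1: 0.30640, 0.52232, 0.19668
Sum of the 6 terms: H(X,Y) = 2.2230 bits

Chain rule check:
  H(X) + H(Y|X) = 0.9877 + 1.2353 = 2.2230 bits
  H(X,Y) = 2.2230 bits
✓ Chain rule verified.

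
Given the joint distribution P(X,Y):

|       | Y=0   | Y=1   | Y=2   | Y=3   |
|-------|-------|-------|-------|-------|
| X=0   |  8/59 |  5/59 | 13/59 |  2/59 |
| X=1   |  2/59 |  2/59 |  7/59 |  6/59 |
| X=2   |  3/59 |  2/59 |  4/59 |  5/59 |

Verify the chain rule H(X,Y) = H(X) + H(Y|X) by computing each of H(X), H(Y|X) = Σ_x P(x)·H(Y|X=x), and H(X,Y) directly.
H(X) = 1.5200 bits, H(Y|X) = 1.7992 bits, H(X,Y) = 3.3192 bits

Marginal of X (row sums):
  P(X=0) = 8/59 + 5/59 + 13/59 + 2/59 = 28/59
  P(X=1) = 2/59 + 2/59 + 7/59 + 6/59 = 17/59
  P(X=2) = 3/59 + 2/59 + 4/59 + 5/59 = 14/59
H(X) = -[(28/59)·log₂(28/59) + (17/59)·log₂(17/59) + (14/59)·log₂(14/59)]
  = 0.51031 + 0.51726 + 0.49244 = 1.5200 bits

H(Y|X) = Σ_x P(x)·H(Y|X=x):
  X=0: P(X=0) = 28/59, P(Y|X=0) = (2/7, 5/28, 13/28, 1/14) → H(Y|X=0) = 1.74609
  X=1: P(X=1) = 17/59, P(Y|X=1) = (2/17, 2/17, 7/17, 6/17) → H(Y|X=1) = 1.78386
  X=2: P(X=2) = 14/59, P(Y|X=2) = (3/14, 1/7, 2/7, 5/14) → H(Y|X=2) = 1.92417
H(Y|X) = (28/59)·1.74609 + (17/59)·1.78386 + (14/59)·1.92417 = 1.7992 bits

H(X,Y) = -Σ_{x,y} P(x,y) log₂ P(x,y). Per-cell terms -P(x,y)·log₂P(x,y):
  X=0: 0.39087, 0.30176, 0.48082, 0.16551
  X=1: 0.16551, 0.16551, 0.36486, 0.33536
  X=2: 0.21853, 0.16551, 0.26323, 0.30176
Sum of the 12 terms: H(X,Y) = 3.3192 bits

Chain rule check:
  H(X) + H(Y|X) = 1.5200 + 1.7992 = 3.3192 bits
  H(X,Y) = 3.3192 bits
✓ Chain rule verified.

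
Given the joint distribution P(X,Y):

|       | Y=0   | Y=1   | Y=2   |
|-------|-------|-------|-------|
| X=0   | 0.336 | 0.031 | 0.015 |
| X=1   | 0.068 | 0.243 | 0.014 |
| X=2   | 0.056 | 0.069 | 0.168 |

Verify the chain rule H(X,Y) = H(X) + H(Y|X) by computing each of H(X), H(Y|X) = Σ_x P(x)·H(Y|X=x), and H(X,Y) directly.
H(X) = 1.5762 bits, H(Y|X) = 0.9759 bits, H(X,Y) = 2.5522 bits

Marginal of X (row sums):
  P(X=0) = 0.336 + 0.031 + 0.015 = 0.382
  P(X=1) = 0.068 + 0.243 + 0.014 = 0.325
  P(X=2) = 0.056 + 0.069 + 0.168 = 0.293
H(X) = -[0.382·log₂(0.382) + 0.325·log₂(0.325) + 0.293·log₂(0.293)]
  = 0.53035 + 0.52698 + 0.51891 = 1.5762 bits

H(Y|X) = Σ_x P(x)·H(Y|X=x):
  X=0: P(X=0) = 0.382, P(Y|X=0) = (168/191, 31/382, 15/382) → H(Y|X=0) = 0.64025
  X=1: P(X=1) = 0.325, P(Y|X=1) = (68/325, 243/325, 14/325) → H(Y|X=1) = 0.98128
  X=2: P(X=2) = 0.293, P(Y|X=2) = (56/293, 69/293, 168/293) → H(Y|X=2) = 1.40769
H(Y|X) = 0.382·0.64025 + 0.325·0.98128 + 0.293·1.40769 = 0.9759 bits

H(X,Y) = -Σ_{x,y} P(x,y) log₂ P(x,y). Per-cell terms -P(x,y)·log₂P(x,y):
  X=0: 0.52868, 0.15536, 0.09088
  X=1: 0.26373, 0.49596, 0.08622
  X=2: 0.23287, 0.26615, 0.43234
Sum of the 9 terms: H(X,Y) = 2.5522 bits

Chain rule check:
  H(X) + H(Y|X) = 1.5762 + 0.9759 = 2.5521 bits
  H(X,Y) = 2.5522 bits
✓ Chain rule verified (Δ = 0.0001 is 4-dp rounding noise: each of the three values was rounded independently).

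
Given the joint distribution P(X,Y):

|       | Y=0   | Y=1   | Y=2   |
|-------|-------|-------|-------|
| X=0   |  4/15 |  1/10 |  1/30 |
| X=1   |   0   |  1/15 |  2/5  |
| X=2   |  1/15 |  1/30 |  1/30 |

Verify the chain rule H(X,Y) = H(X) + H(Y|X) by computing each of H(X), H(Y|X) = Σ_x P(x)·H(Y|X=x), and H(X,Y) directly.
H(X) = 1.4295 bits, H(Y|X) = 0.9516 bits, H(X,Y) = 2.3811 bits

Marginal of X (row sums):
  P(X=0) = 4/15 + 1/10 + 1/30 = 2/5
  P(X=1) = 0 + 1/15 + 2/5 = 7/15
  P(X=2) = 1/15 + 1/30 + 1/30 = 2/15
H(X) = -[(2/5)·log₂(2/5) + (7/15)·log₂(7/15) + (2/15)·log₂(2/15)]
  = 0.52877 + 0.51312 + 0.38759 = 1.4295 bits

H(Y|X) = Σ_x P(x)·H(Y|X=x):
  X=0: P(X=0) = 2/5, P(Y|X=0) = (2/3, 1/4, 1/12) → H(Y|X=0) = 1.18872
  X=1: P(X=1) = 7/15, P(Y|X=1) = (0, 1/7, 6/7) → H(Y|X=1) = 0.59167
  X=2: P(X=2) = 2/15, P(Y|X=2) = (1/2, 1/4, 1/4) → H(Y|X=2) = 1.50000
H(Y|X) = (2/5)·1.18872 + (7/15)·0.59167 + (2/15)·1.50000 = 0.9516 bits

H(X,Y) = -Σ_{x,y} P(x,y) log₂ P(x,y). Per-cell terms -P(x,y)·log₂P(x,y):
  X=0: 0.50850, 0.33219, 0.16356
  X=1: 0.00000, 0.26046, 0.52877
  X=2: 0.26046, 0.16356, 0.16356
  (cells with P = 0 contribute 0)
Sum of the 9 terms: H(X,Y) = 2.3811 bits

Chain rule check:
  H(X) + H(Y|X) = 1.4295 + 0.9516 = 2.3811 bits
  H(X,Y) = 2.3811 bits
✓ Chain rule verified.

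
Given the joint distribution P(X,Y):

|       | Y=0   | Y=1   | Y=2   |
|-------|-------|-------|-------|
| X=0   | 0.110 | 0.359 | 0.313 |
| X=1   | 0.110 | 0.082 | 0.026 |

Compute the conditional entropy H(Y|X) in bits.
1.4319 bits

H(Y|X) = H(X,Y) - H(X)

H(X,Y) = -Σ_{x,y} P(x,y) log₂ P(x,y). Per-cell terms -P(x,y)·log₂P(x,y):
  X=0: 0.3502867, 0.5305820, 0.5245146
  X=1: 0.3502867, 0.2958750, 0.1368990
Sum of the 6 terms: H(X,Y) = 2.188444 bits

Marginal of X (row sums):
  P(X=0) = 0.110 + 0.359 + 0.313 = 0.782
  P(X=1) = 0.110 + 0.082 + 0.026 = 0.218
H(X) = -[0.782·log₂(0.782) + 0.218·log₂(0.218)]
  = 0.2774219 + 0.4790768 = 0.756499 bits

H(Y|X) = H(X,Y) - H(X) = 2.188444 - 0.756499 = 1.4319 bits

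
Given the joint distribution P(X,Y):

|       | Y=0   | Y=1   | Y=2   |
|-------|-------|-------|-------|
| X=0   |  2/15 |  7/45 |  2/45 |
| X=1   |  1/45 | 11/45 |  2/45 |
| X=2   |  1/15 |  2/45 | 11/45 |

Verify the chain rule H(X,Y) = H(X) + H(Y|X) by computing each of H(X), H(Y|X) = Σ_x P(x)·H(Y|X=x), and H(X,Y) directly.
H(X) = 1.5828 bits, H(Y|X) = 1.1974 bits, H(X,Y) = 2.7802 bits

Marginal of X (row sums):
  P(X=0) = 2/15 + 7/45 + 2/45 = 1/3
  P(X=1) = 1/45 + 11/45 + 2/45 = 14/45
  P(X=2) = 1/15 + 2/45 + 11/45 = 16/45
H(X) = -[(1/3)·log₂(1/3) + (14/45)·log₂(14/45) + (16/45)·log₂(16/45)]
  = 0.52832 + 0.52407 + 0.53044 = 1.5828 bits

H(Y|X) = Σ_x P(x)·H(Y|X=x):
  X=0: P(X=0) = 1/3, P(Y|X=0) = (2/5, 7/15, 2/15) → H(Y|X=0) = 1.42947
  X=1: P(X=1) = 14/45, P(Y|X=1) = (1/14, 11/14, 1/7) → H(Y|X=1) = 0.94637
  X=2: P(X=2) = 16/45, P(Y|X=2) = (3/16, 1/8, 11/16) → H(Y|X=2) = 1.19946
H(Y|X) = (1/3)·1.42947 + (14/45)·0.94637 + (16/45)·1.19946 = 1.1974 bits

H(X,Y) = -Σ_{x,y} P(x,y) log₂ P(x,y). Per-cell terms -P(x,y)·log₂P(x,y):
  X=0: 0.38759, 0.41759, 0.19964
  X=1: 0.12204, 0.49681, 0.19964
  X=2: 0.26046, 0.19964, 0.49681
Sum of the 9 terms: H(X,Y) = 2.7802 bits

Chain rule check:
  H(X) + H(Y|X) = 1.5828 + 1.1974 = 2.7802 bits
  H(X,Y) = 2.7802 bits
✓ Chain rule verified.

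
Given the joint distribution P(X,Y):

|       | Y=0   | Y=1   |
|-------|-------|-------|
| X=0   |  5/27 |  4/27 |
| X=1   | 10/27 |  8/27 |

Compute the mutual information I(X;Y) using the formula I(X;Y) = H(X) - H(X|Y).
0.0000 bits

I(X;Y) = H(X) - H(X|Y)

Marginal of X (row sums):
  P(X=0) = 5/27 + 4/27 = 1/3
  P(X=1) = 10/27 + 8/27 = 2/3
H(X) = -[(1/3)·log₂(1/3) + (2/3)·log₂(2/3)]
  = 0.5283 + 0.3900 = 0.9183 bits

Marginal of Y (column sums):
  P(Y=0) = 5/27 + 10/27 = 5/9
  P(Y=1) = 4/27 + 8/27 = 4/9
H(X|Y) = Σ_y P(y)·H(X|Y=y):
  Y=0: P(Y=0) = 5/9, P(X|Y=0) = (1/3, 2/3) → H(X|Y=0) = 0.9183
  Y=1: P(Y=1) = 4/9, P(X|Y=1) = (1/3, 2/3) → H(X|Y=1) = 0.9183
H(X|Y) = (5/9)·0.9183 + (4/9)·0.9183 = 0.9183 bits

I(X;Y) = H(X) - H(X|Y) = 0.9183 - 0.9183 = 0.0000 bits

Cross-check via I(X;Y) = H(X) + H(Y) - H(X,Y): computing H(Y) from the column sums and H(X,Y) from the 4 cells in the same way gives H(Y) = 0.9911 bits and H(X,Y) = 1.9094 bits, so
I(X;Y) = 0.9183 + 0.9911 - 1.9094 = 0.0000 bits ✓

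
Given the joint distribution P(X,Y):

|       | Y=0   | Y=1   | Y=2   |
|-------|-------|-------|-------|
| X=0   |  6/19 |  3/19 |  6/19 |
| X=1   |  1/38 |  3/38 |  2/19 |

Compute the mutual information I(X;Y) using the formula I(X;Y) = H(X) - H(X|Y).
0.0496 bits

I(X;Y) = H(X) - H(X|Y)

Marginal of X (row sums):
  P(X=0) = 6/19 + 3/19 + 6/19 = 15/19
  P(X=1) = 1/38 + 3/38 + 2/19 = 4/19
H(X) = -[(15/19)·log₂(15/19) + (4/19)·log₂(4/19)]
  = 0.26924 + 0.47325 = 0.7425 bits

Marginal of Y (column sums):
  P(Y=0) = 6/19 + 1/38 = 13/38
  P(Y=1) = 3/19 + 3/38 = 9/38
  P(Y=2) = 6/19 + 2/19 = 8/19
H(X|Y) = Σ_y P(y)·H(X|Y=y):
  Y=0: P(Y=0) = 13/38, P(X|Y=0) = (12/13, 1/13) → H(X|Y=0) = 0.39124
  Y=1: P(Y=1) = 9/38, P(X|Y=1) = (2/3, 1/3) → H(X|Y=1) = 0.91830
  Y=2: P(Y=2) = 8/19, P(X|Y=2) = (3/4, 1/4) → H(X|Y=2) = 0.81128
H(X|Y) = (13/38)·0.39124 + (9/38)·0.91830 + (8/19)·0.81128 = 0.6929 bits

I(X;Y) = H(X) - H(X|Y) = 0.7425 - 0.6929 = 0.0496 bits

Cross-check via I(X;Y) = H(X) + H(Y) - H(X,Y): computing H(Y) from the column sums and H(X,Y) from the 6 cells in the same way gives H(Y) = 1.5470 bits and H(X,Y) = 2.2399 bits, so
I(X;Y) = 0.7425 + 1.5470 - 2.2399 = 0.0496 bits ✓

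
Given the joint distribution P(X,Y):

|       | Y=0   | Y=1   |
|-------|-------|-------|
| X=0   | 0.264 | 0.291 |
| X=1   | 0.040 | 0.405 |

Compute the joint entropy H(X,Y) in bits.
1.7394 bits

H(X,Y) = -Σ_{x,y} P(x,y) log₂ P(x,y). Per-cell terms -P(x,y)·log₂P(x,y):
  X=0: 0.50725, 0.51824
  X=1: 0.18575, 0.52812
Sum of the 4 terms: H(X,Y) = 1.7394 bits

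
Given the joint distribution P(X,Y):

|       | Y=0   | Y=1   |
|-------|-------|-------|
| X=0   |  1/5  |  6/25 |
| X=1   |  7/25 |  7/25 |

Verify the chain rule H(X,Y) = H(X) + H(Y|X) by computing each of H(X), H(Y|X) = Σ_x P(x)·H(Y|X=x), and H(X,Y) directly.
H(X) = 0.9896 bits, H(Y|X) = 0.9974 bits, H(X,Y) = 1.9870 bits

Marginal of X (row sums):
  P(X=0) = 1/5 + 6/25 = 11/25
  P(X=1) = 7/25 + 7/25 = 14/25
H(X) = -[(11/25)·log₂(11/25) + (14/25)·log₂(14/25)]
  = 0.52115 + 0.46844 = 0.9896 bits

H(Y|X) = Σ_x P(x)·H(Y|X=x):
  X=0: P(X=0) = 11/25, P(Y|X=0) = (5/11, 6/11) → H(Y|X=0) = 0.99403
  X=1: P(X=1) = 14/25, P(Y|X=1) = (1/2, 1/2) → H(Y|X=1) = 1.00000
H(Y|X) = (11/25)·0.99403 + (14/25)·1.00000 = 0.9974 bits

H(X,Y) = -Σ_{x,y} P(x,y) log₂ P(x,y). Per-cell terms -P(x,y)·log₂P(x,y):
  X=0: 0.46439, 0.49413
  X=1: 0.51422, 0.51422
Sum of the 4 terms: H(X,Y) = 1.9870 bits

Chain rule check:
  H(X) + H(Y|X) = 0.9896 + 0.9974 = 1.9870 bits
  H(X,Y) = 1.9870 bits
✓ Chain rule verified.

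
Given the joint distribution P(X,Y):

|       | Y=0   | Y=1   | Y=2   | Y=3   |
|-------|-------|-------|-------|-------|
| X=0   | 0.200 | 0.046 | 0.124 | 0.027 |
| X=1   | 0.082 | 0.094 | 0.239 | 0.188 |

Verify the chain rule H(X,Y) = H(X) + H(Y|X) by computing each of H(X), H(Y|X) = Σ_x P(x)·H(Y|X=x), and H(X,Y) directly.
H(X) = 0.9692 bits, H(Y|X) = 1.7770 bits, H(X,Y) = 2.7462 bits

Marginal of X (row sums):
  P(X=0) = 0.200 + 0.046 + 0.124 + 0.027 = 0.397
  P(X=1) = 0.082 + 0.094 + 0.239 + 0.188 = 0.603
H(X) = -[0.397·log₂(0.397) + 0.603·log₂(0.603)]
  = 0.5291 + 0.4401 = 0.9692 bits

H(Y|X) = Σ_x P(x)·H(Y|X=x):
  X=0: P(X=0) = 0.397, P(Y|X=0) = (200/397, 46/397, 124/397, 27/397) → H(Y|X=0) = 1.6467
  X=1: P(X=1) = 0.603, P(Y|X=1) = (82/603, 94/603, 239/603, 188/603) → H(Y|X=1) = 1.8628
H(Y|X) = 0.397·1.6467 + 0.603·1.8628 = 1.7770 bits

H(X,Y) = -Σ_{x,y} P(x,y) log₂ P(x,y). Per-cell terms -P(x,y)·log₂P(x,y):
  X=0: 0.4644, 0.2043, 0.3734, 0.1407
  X=1: 0.2959, 0.3207, 0.4935, 0.4533
Sum of the 8 terms: H(X,Y) = 2.7462 bits

Chain rule check:
  H(X) + H(Y|X) = 0.9692 + 1.7770 = 2.7462 bits
  H(X,Y) = 2.7462 bits
✓ Chain rule verified.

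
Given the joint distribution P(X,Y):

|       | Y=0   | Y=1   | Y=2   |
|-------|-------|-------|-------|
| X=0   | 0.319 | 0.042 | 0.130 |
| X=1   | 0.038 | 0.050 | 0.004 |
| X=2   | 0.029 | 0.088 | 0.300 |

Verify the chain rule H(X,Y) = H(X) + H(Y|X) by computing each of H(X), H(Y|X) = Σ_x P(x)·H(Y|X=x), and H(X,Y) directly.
H(X) = 1.3468 bits, H(Y|X) = 1.1588 bits, H(X,Y) = 2.5056 bits

Marginal of X (row sums):
  P(X=0) = 0.319 + 0.042 + 0.130 = 0.491
  P(X=1) = 0.038 + 0.050 + 0.004 = 0.092
  P(X=2) = 0.029 + 0.088 + 0.300 = 0.417
H(X) = -[0.491·log₂(0.491) + 0.092·log₂(0.092) + 0.417·log₂(0.417)]
  = 0.5039 + 0.3167 + 0.5262 = 1.3468 bits

H(Y|X) = Σ_x P(x)·H(Y|X=x):
  X=0: P(X=0) = 0.491, P(Y|X=0) = (319/491, 42/491, 130/491) → H(Y|X=0) = 1.2153
  X=1: P(X=1) = 0.092, P(Y|X=1) = (19/46, 25/46, 1/23) → H(Y|X=1) = 1.2017
  X=2: P(X=2) = 0.417, P(Y|X=2) = (29/417, 88/417, 100/139) → H(Y|X=2) = 1.0829
H(Y|X) = 0.491·1.2153 + 0.092·1.2017 + 0.417·1.0829 = 1.1588 bits

H(X,Y) = -Σ_{x,y} P(x,y) log₂ P(x,y). Per-cell terms -P(x,y)·log₂P(x,y):
  X=0: 0.5258, 0.1921, 0.3826
  X=1: 0.1793, 0.2161, 0.0319
  X=2: 0.1481, 0.3086, 0.5211
Sum of the 9 terms: H(X,Y) = 2.5056 bits

Chain rule check:
  H(X) + H(Y|X) = 1.3468 + 1.1588 = 2.5056 bits
  H(X,Y) = 2.5056 bits
✓ Chain rule verified.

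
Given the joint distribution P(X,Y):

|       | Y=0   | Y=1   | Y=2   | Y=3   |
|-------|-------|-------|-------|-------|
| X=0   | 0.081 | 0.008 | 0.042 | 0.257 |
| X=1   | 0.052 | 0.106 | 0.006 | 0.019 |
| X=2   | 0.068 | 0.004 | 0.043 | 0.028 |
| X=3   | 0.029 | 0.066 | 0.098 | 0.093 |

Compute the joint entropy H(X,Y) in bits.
3.4525 bits

H(X,Y) = -Σ_{x,y} P(x,y) log₂ P(x,y). Per-cell terms -P(x,y)·log₂P(x,y):
  X=0: 0.29370, 0.05573, 0.19209, 0.50376
  X=1: 0.22180, 0.34321, 0.04428, 0.10864
  X=2: 0.26373, 0.03186, 0.19520, 0.14444
  X=3: 0.14813, 0.25881, 0.32841, 0.31868
Sum of the 16 terms: H(X,Y) = 3.4525 bits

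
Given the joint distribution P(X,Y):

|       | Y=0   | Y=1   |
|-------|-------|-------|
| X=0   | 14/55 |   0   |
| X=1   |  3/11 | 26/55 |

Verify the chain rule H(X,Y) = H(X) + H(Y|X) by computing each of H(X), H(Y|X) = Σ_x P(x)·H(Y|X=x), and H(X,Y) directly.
H(X) = 0.8184 bits, H(Y|X) = 0.7063 bits, H(X,Y) = 1.5247 bits

Marginal of X (row sums):
  P(X=0) = 14/55 + 0 = 14/55
  P(X=1) = 3/11 + 26/55 = 41/55
H(X) = -[(14/55)·log₂(14/55) + (41/55)·log₂(41/55)]
  = 0.50247 + 0.31593 = 0.8184 bits

H(Y|X) = Σ_x P(x)·H(Y|X=x):
  X=0: P(X=0) = 14/55, P(Y|X=0) = (1, 0) → H(Y|X=0) = 0.00000
  X=1: P(X=1) = 41/55, P(Y|X=1) = (15/41, 26/41) → H(Y|X=1) = 0.94744
H(Y|X) = (14/55)·0.00000 + (41/55)·0.94744 = 0.7063 bits

H(X,Y) = -Σ_{x,y} P(x,y) log₂ P(x,y). Per-cell terms -P(x,y)·log₂P(x,y):
  X=0: 0.50247, 0.00000
  X=1: 0.51122, 0.51098
  (cells with P = 0 contribute 0)
Sum of the 4 terms: H(X,Y) = 1.5247 bits

Chain rule check:
  H(X) + H(Y|X) = 0.8184 + 0.7063 = 1.5247 bits
  H(X,Y) = 1.5247 bits
✓ Chain rule verified.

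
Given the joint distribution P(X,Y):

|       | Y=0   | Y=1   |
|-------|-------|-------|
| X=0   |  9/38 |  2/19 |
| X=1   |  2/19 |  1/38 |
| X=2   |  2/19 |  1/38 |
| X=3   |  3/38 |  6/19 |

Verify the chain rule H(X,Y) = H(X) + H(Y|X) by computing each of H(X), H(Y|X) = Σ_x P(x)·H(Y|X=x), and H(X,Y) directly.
H(X) = 1.8288 bits, H(Y|X) = 0.7796 bits, H(X,Y) = 2.6084 bits

Marginal of X (row sums):
  P(X=0) = 9/38 + 2/19 = 13/38
  P(X=1) = 2/19 + 1/38 = 5/38
  P(X=2) = 2/19 + 1/38 = 5/38
  P(X=3) = 3/38 + 6/19 = 15/38
H(X) = -[(13/38)·log₂(13/38) + (5/38)·log₂(5/38) + (5/38)·log₂(5/38) + (15/38)·log₂(15/38)]
  = 0.5294 + 0.3850 + 0.3850 + 0.5294 = 1.8288 bits

H(Y|X) = Σ_x P(x)·H(Y|X=x):
  X=0: P(X=0) = 13/38, P(Y|X=0) = (9/13, 4/13) → H(Y|X=0) = 0.8905
  X=1: P(X=1) = 5/38, P(Y|X=1) = (4/5, 1/5) → H(Y|X=1) = 0.7219
  X=2: P(X=2) = 5/38, P(Y|X=2) = (4/5, 1/5) → H(Y|X=2) = 0.7219
  X=3: P(X=3) = 15/38, P(Y|X=3) = (1/5, 4/5) → H(Y|X=3) = 0.7219
H(Y|X) = (13/38)·0.8905 + (5/38)·0.7219 + (5/38)·0.7219 + (15/38)·0.7219 = 0.7796 bits

H(X,Y) = -Σ_{x,y} P(x,y) log₂ P(x,y). Per-cell terms -P(x,y)·log₂P(x,y):
  X=0: 0.4922, 0.3419
  X=1: 0.3419, 0.1381
  X=2: 0.3419, 0.1381
  X=3: 0.2892, 0.5251
Sum of the 8 terms: H(X,Y) = 2.6084 bits

Chain rule check:
  H(X) + H(Y|X) = 1.8288 + 0.7796 = 2.6084 bits
  H(X,Y) = 2.6084 bits
✓ Chain rule verified.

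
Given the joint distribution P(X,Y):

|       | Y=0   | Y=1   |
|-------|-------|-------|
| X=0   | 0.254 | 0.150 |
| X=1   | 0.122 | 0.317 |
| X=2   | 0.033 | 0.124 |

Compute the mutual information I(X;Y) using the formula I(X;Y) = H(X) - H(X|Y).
0.1008 bits

I(X;Y) = H(X) - H(X|Y)

Marginal of X (row sums):
  P(X=0) = 0.254 + 0.150 = 0.404
  P(X=1) = 0.122 + 0.317 = 0.439
  P(X=2) = 0.033 + 0.124 = 0.157
H(X) = -[0.404·log₂(0.404) + 0.439·log₂(0.439) + 0.157·log₂(0.157)]
  = 0.5282594 + 0.5214034 + 0.4193727 = 1.4690355 bits

Marginal of Y (column sums):
  P(Y=0) = 0.254 + 0.122 + 0.033 = 0.409
  P(Y=1) = 0.150 + 0.317 + 0.124 = 0.591
H(X|Y) = Σ_y P(y)·H(X|Y=y):
  Y=0: P(Y=0) = 0.409, P(X|Y=0) = (254/409, 122/409, 33/409) → H(X|Y=0) = 1.2404048
  Y=1: P(Y=1) = 0.591, P(X|Y=1) = (50/197, 317/591, 124/591) → H(X|Y=1) = 1.4567832
H(X|Y) = 0.409·1.2404048 + 0.591·1.4567832 = 1.3682844 bits

I(X;Y) = H(X) - H(X|Y) = 1.4690355 - 1.3682844 = 0.1008 bits

Cross-check via I(X;Y) = H(X) + H(Y) - H(X,Y): computing H(Y) from the column sums and H(X,Y) from the 6 cells in the same way gives H(Y) = 0.9759724 bits and H(X,Y) = 2.3442568 bits, so
I(X;Y) = 1.4690355 + 0.9759724 - 2.3442568 = 0.1008 bits ✓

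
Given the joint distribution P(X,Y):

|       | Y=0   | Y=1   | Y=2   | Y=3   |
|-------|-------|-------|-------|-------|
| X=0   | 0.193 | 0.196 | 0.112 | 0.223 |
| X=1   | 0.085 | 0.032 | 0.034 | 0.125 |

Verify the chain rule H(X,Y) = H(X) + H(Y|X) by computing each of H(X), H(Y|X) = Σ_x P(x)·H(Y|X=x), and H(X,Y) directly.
H(X) = 0.8499 bits, H(Y|X) = 1.9075 bits, H(X,Y) = 2.7574 bits

Marginal of X (row sums):
  P(X=0) = 0.193 + 0.196 + 0.112 + 0.223 = 0.724
  P(X=1) = 0.085 + 0.032 + 0.034 + 0.125 = 0.276
H(X) = -[0.724·log₂(0.724) + 0.276·log₂(0.276)]
  = 0.33734 + 0.51260 = 0.8499 bits

H(Y|X) = Σ_x P(x)·H(Y|X=x):
  X=0: P(X=0) = 0.724, P(Y|X=0) = (193/724, 49/181, 28/181, 223/724) → H(Y|X=0) = 1.95861
  X=1: P(X=1) = 0.276, P(Y|X=1) = (85/276, 8/69, 17/138, 125/276) → H(Y|X=1) = 1.77340
H(Y|X) = 0.724·1.95861 + 0.276·1.77340 = 1.9075 bits

H(X,Y) = -Σ_{x,y} P(x,y) log₂ P(x,y). Per-cell terms -P(x,y)·log₂P(x,y):
  X=0: 0.45805, 0.46081, 0.35374, 0.48277
  X=1: 0.30229, 0.15891, 0.16586, 0.37500
Sum of the 8 terms: H(X,Y) = 2.7574 bits

Chain rule check:
  H(X) + H(Y|X) = 0.8499 + 1.9075 = 2.7574 bits
  H(X,Y) = 2.7574 bits
✓ Chain rule verified.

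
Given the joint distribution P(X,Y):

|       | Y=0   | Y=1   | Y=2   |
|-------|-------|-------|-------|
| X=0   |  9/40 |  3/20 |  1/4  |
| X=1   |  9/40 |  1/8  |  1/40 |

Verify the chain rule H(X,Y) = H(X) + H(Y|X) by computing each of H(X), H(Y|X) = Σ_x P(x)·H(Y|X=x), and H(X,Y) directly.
H(X) = 0.9544 bits, H(Y|X) = 1.4326 bits, H(X,Y) = 2.3870 bits

Marginal of X (row sums):
  P(X=0) = 9/40 + 3/20 + 1/4 = 5/8
  P(X=1) = 9/40 + 1/8 + 1/40 = 3/8
H(X) = -[(5/8)·log₂(5/8) + (3/8)·log₂(3/8)]
  = 0.42379 + 0.53064 = 0.9544 bits

H(Y|X) = Σ_x P(x)·H(Y|X=x):
  X=0: P(X=0) = 5/8, P(Y|X=0) = (9/25, 6/25, 2/5) → H(Y|X=0) = 1.55352
  X=1: P(X=1) = 3/8, P(Y|X=1) = (3/5, 1/3, 1/15) → H(Y|X=1) = 1.23096
H(Y|X) = (5/8)·1.55352 + (3/8)·1.23096 = 1.4326 bits

H(X,Y) = -Σ_{x,y} P(x,y) log₂ P(x,y). Per-cell terms -P(x,y)·log₂P(x,y):
  X=0: 0.48420, 0.41054, 0.50000
  X=1: 0.48420, 0.37500, 0.13305
Sum of the 6 terms: H(X,Y) = 2.3870 bits

Chain rule check:
  H(X) + H(Y|X) = 0.9544 + 1.4326 = 2.3870 bits
  H(X,Y) = 2.3870 bits
✓ Chain rule verified.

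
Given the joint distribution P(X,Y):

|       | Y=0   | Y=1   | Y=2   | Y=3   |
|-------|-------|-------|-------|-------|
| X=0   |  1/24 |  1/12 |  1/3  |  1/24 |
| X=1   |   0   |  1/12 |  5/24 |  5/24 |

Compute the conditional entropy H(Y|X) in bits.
1.4508 bits

H(Y|X) = H(X,Y) - H(X)

H(X,Y) = -Σ_{x,y} P(x,y) log₂ P(x,y). Per-cell terms -P(x,y)·log₂P(x,y):
  X=0: 0.19104, 0.29875, 0.52832, 0.19104
  X=1: 0.00000, 0.29875, 0.47147, 0.47147
  (cells with P = 0 contribute 0)
Sum of the 8 terms: H(X,Y) = 2.4508 bits

Marginal of X (row sums):
  P(X=0) = 1/24 + 1/12 + 1/3 + 1/24 = 1/2
  P(X=1) = 0 + 1/12 + 5/24 + 5/24 = 1/2
H(X) = -[(1/2)·log₂(1/2) + (1/2)·log₂(1/2)]
  = 0.50000 + 0.50000 = 1.0000 bits

H(Y|X) = H(X,Y) - H(X) = 2.4508 - 1.0000 = 1.4508 bits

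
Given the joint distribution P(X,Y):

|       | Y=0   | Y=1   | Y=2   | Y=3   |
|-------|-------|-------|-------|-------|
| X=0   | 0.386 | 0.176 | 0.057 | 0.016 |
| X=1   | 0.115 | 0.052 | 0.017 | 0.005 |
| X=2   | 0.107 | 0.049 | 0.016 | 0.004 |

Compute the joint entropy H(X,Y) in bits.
2.7066 bits

H(X,Y) = -Σ_{x,y} P(x,y) log₂ P(x,y). Per-cell terms -P(x,y)·log₂P(x,y):
  X=0: 0.5301, 0.4411, 0.2356, 0.0955
  X=1: 0.3588, 0.2218, 0.0999, 0.0382
  X=2: 0.3450, 0.2132, 0.0955, 0.0319
Sum of the 12 terms: H(X,Y) = 2.7066 bits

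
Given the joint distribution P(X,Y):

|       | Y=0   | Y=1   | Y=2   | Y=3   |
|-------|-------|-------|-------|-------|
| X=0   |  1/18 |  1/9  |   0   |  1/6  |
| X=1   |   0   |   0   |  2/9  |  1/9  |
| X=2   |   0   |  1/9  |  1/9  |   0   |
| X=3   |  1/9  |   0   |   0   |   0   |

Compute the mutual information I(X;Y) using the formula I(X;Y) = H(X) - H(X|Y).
0.9400 bits

I(X;Y) = H(X) - H(X|Y)

Marginal of X (row sums):
  P(X=0) = 1/18 + 1/9 + 0 + 1/6 = 1/3
  P(X=1) = 0 + 0 + 2/9 + 1/9 = 1/3
  P(X=2) = 0 + 1/9 + 1/9 + 0 = 2/9
  P(X=3) = 1/9 + 0 + 0 + 0 = 1/9
H(X) = -[(1/3)·log₂(1/3) + (1/3)·log₂(1/3) + (2/9)·log₂(2/9) + (1/9)·log₂(1/9)]
  = 0.52832 + 0.52832 + 0.48221 + 0.35221 = 1.8911 bits

Marginal of Y (column sums):
  P(Y=0) = 1/18 + 0 + 0 + 1/9 = 1/6
  P(Y=1) = 1/9 + 0 + 1/9 + 0 = 2/9
  P(Y=2) = 0 + 2/9 + 1/9 + 0 = 1/3
  P(Y=3) = 1/6 + 1/9 + 0 + 0 = 5/18
H(X|Y) = Σ_y P(y)·H(X|Y=y):
  Y=0: P(Y=0) = 1/6, P(X|Y=0) = (1/3, 0, 0, 2/3) → H(X|Y=0) = 0.91830
  Y=1: P(Y=1) = 2/9, P(X|Y=1) = (1/2, 0, 1/2, 0) → H(X|Y=1) = 1.00000
  Y=2: P(Y=2) = 1/3, P(X|Y=2) = (0, 2/3, 1/3, 0) → H(X|Y=2) = 0.91830
  Y=3: P(Y=3) = 5/18, P(X|Y=3) = (3/5, 2/5, 0, 0) → H(X|Y=3) = 0.97095
H(X|Y) = (1/6)·0.91830 + (2/9)·1.00000 + (1/3)·0.91830 + (5/18)·0.97095 = 0.9511 bits

I(X;Y) = H(X) - H(X|Y) = 1.8911 - 0.9511 = 0.9400 bits

Cross-check via I(X;Y) = H(X) + H(Y) - H(X,Y): computing H(Y) from the column sums and H(X,Y) from the 16 cells in the same way gives H(Y) = 1.9547 bits and H(X,Y) = 2.9058 bits, so
I(X;Y) = 1.8911 + 1.9547 - 2.9058 = 0.9400 bits ✓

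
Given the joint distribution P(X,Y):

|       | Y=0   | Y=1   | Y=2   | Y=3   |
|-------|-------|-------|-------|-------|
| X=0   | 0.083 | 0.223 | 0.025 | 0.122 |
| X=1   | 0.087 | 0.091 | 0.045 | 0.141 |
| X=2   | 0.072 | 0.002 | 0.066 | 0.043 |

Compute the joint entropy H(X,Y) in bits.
3.2504 bits

H(X,Y) = -Σ_{x,y} P(x,y) log₂ P(x,y). Per-cell terms -P(x,y)·log₂P(x,y):
  X=0: 0.29803, 0.48277, 0.13305, 0.37028
  X=1: 0.30649, 0.31468, 0.20133, 0.39850
  X=2: 0.27330, 0.01793, 0.25881, 0.19520
Sum of the 12 terms: H(X,Y) = 3.2504 bits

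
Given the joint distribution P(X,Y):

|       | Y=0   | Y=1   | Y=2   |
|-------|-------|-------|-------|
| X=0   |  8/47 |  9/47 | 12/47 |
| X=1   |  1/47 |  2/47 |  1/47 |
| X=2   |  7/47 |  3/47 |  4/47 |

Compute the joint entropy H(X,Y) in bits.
2.7896 bits

H(X,Y) = -Σ_{x,y} P(x,y) log₂ P(x,y). Per-cell terms -P(x,y)·log₂P(x,y):
  X=0: 0.4348, 0.4566, 0.5029
  X=1: 0.1182, 0.1938, 0.1182
  X=2: 0.4092, 0.2534, 0.3025
Sum of the 9 terms: H(X,Y) = 2.7896 bits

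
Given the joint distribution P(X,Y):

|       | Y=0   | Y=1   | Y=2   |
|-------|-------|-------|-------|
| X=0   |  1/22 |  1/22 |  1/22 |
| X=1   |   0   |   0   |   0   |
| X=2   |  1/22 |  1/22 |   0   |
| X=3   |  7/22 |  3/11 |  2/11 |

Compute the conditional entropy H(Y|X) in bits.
1.5037 bits

H(Y|X) = H(X,Y) - H(X)

H(X,Y) = -Σ_{x,y} P(x,y) log₂ P(x,y). Per-cell terms -P(x,y)·log₂P(x,y):
  X=0: 0.2027, 0.2027, 0.2027
  X=1: 0.0000, 0.0000, 0.0000
  X=2: 0.2027, 0.2027, 0.0000
  X=3: 0.5257, 0.5112, 0.4472
  (cells with P = 0 contribute 0)
Sum of the 12 terms: H(X,Y) = 2.4976 bits

Marginal of X (row sums):
  P(X=0) = 1/22 + 1/22 + 1/22 = 3/22
  P(X=1) = 0 + 0 + 0 = 0
  P(X=2) = 1/22 + 1/22 + 0 = 1/11
  P(X=3) = 7/22 + 3/11 + 2/11 = 17/22
H(X) = -[(3/22)·log₂(3/22) + (1/11)·log₂(1/11) + (17/22)·log₂(17/22)]   (outcomes with P = 0 contribute 0)
  = 0.3920 + 0.3145 + 0.2874 = 0.9939 bits

H(Y|X) = H(X,Y) - H(X) = 2.4976 - 0.9939 = 1.5037 bits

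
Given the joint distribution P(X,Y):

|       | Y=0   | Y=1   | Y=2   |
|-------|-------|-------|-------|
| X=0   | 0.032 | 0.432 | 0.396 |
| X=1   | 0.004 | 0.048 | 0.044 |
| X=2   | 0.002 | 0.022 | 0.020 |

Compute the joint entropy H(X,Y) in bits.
1.9036 bits

H(X,Y) = -Σ_{x,y} P(x,y) log₂ P(x,y). Per-cell terms -P(x,y)·log₂P(x,y):
  X=0: 0.1589, 0.5231, 0.5292
  X=1: 0.0319, 0.2103, 0.1983
  X=2: 0.0179, 0.1211, 0.1129
Sum of the 9 terms: H(X,Y) = 1.9036 bits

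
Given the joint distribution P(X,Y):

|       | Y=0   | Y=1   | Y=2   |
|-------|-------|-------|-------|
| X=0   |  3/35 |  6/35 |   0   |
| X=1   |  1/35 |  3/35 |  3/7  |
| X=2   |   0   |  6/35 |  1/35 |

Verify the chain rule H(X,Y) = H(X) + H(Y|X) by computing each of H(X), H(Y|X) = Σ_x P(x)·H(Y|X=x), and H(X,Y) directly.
H(X) = 1.4467 bits, H(Y|X) = 0.8502 bits, H(X,Y) = 2.2969 bits

Marginal of X (row sums):
  P(X=0) = 3/35 + 6/35 + 0 = 9/35
  P(X=1) = 1/35 + 3/35 + 3/7 = 19/35
  P(X=2) = 0 + 6/35 + 1/35 = 1/5
H(X) = -[(9/35)·log₂(9/35) + (19/35)·log₂(19/35) + (1/5)·log₂(1/5)]
  = 0.50383 + 0.47845 + 0.46439 = 1.4467 bits

H(Y|X) = Σ_x P(x)·H(Y|X=x):
  X=0: P(X=0) = 9/35, P(Y|X=0) = (1/3, 2/3, 0) → H(Y|X=0) = 0.91830
  X=1: P(X=1) = 19/35, P(Y|X=1) = (1/19, 3/19, 15/19) → H(Y|X=1) = 0.91328
  X=2: P(X=2) = 1/5, P(Y|X=2) = (0, 6/7, 1/7) → H(Y|X=2) = 0.59167
H(Y|X) = (9/35)·0.91830 + (19/35)·0.91328 + (1/5)·0.59167 = 0.8502 bits

H(X,Y) = -Σ_{x,y} P(x,y) log₂ P(x,y). Per-cell terms -P(x,y)·log₂P(x,y):
  X=0: 0.30380, 0.43617, 0.00000
  X=1: 0.14655, 0.30380, 0.52388
  X=2: 0.00000, 0.43617, 0.14655
  (cells with P = 0 contribute 0)
Sum of the 9 terms: H(X,Y) = 2.2969 bits

Chain rule check:
  H(X) + H(Y|X) = 1.4467 + 0.8502 = 2.2969 bits
  H(X,Y) = 2.2969 bits
✓ Chain rule verified.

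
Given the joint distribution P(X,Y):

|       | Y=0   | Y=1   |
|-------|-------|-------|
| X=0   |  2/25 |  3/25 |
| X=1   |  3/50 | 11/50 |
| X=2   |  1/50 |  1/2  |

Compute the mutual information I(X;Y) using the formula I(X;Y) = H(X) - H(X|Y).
0.1079 bits

I(X;Y) = H(X) - H(X|Y)

Marginal of X (row sums):
  P(X=0) = 2/25 + 3/25 = 1/5
  P(X=1) = 3/50 + 11/50 = 7/25
  P(X=2) = 1/50 + 1/2 = 13/25
H(X) = -[(1/5)·log₂(1/5) + (7/25)·log₂(7/25) + (13/25)·log₂(13/25)]
  = 0.46439 + 0.51422 + 0.49058 = 1.4692 bits

Marginal of Y (column sums):
  P(Y=0) = 2/25 + 3/50 + 1/50 = 4/25
  P(Y=1) = 3/25 + 11/50 + 1/2 = 21/25
H(X|Y) = Σ_y P(y)·H(X|Y=y):
  Y=0: P(Y=0) = 4/25, P(X|Y=0) = (1/2, 3/8, 1/8) → H(X|Y=0) = 1.40564
  Y=1: P(Y=1) = 21/25, P(X|Y=1) = (1/7, 11/42, 25/42) → H(X|Y=1) = 1.35280
H(X|Y) = (4/25)·1.40564 + (21/25)·1.35280 = 1.3613 bits

I(X;Y) = H(X) - H(X|Y) = 1.4692 - 1.3613 = 0.1079 bits

Cross-check via I(X;Y) = H(X) + H(Y) - H(X,Y): computing H(Y) from the column sums and H(X,Y) from the 6 cells in the same way gives H(Y) = 0.6343 bits and H(X,Y) = 1.9956 bits, so
I(X;Y) = 1.4692 + 0.6343 - 1.9956 = 0.1079 bits ✓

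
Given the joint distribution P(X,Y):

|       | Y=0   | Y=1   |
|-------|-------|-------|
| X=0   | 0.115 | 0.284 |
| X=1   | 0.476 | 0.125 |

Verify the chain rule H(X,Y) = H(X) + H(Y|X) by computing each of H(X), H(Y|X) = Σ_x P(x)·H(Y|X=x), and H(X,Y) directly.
H(X) = 0.9704 bits, H(Y|X) = 0.7890 bits, H(X,Y) = 1.7594 bits

Marginal of X (row sums):
  P(X=0) = 0.115 + 0.284 = 0.399
  P(X=1) = 0.476 + 0.125 = 0.601
H(X) = -[0.399·log₂(0.399) + 0.601·log₂(0.601)]
  = 0.5289 + 0.4415 = 0.9704 bits

H(Y|X) = Σ_x P(x)·H(Y|X=x):
  X=0: P(X=0) = 0.399, P(Y|X=0) = (115/399, 284/399) → H(Y|X=0) = 0.8664
  X=1: P(X=1) = 0.601, P(Y|X=1) = (476/601, 125/601) → H(Y|X=1) = 0.7376
H(Y|X) = 0.399·0.8664 + 0.601·0.7376 = 0.7890 bits

H(X,Y) = -Σ_{x,y} P(x,y) log₂ P(x,y). Per-cell terms -P(x,y)·log₂P(x,y):
  X=0: 0.3588, 0.5158
  X=1: 0.5098, 0.3750
Sum of the 4 terms: H(X,Y) = 1.7594 bits

Chain rule check:
  H(X) + H(Y|X) = 0.9704 + 0.7890 = 1.7594 bits
  H(X,Y) = 1.7594 bits
✓ Chain rule verified.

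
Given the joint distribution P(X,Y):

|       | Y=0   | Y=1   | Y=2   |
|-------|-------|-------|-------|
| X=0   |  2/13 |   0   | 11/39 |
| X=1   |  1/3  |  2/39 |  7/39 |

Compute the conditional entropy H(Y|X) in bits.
1.1352 bits

H(Y|X) = H(X,Y) - H(X)

H(X,Y) = -Σ_{x,y} P(x,y) log₂ P(x,y). Per-cell terms -P(x,y)·log₂P(x,y):
  X=0: 0.41545, 0.00000, 0.51502
  X=1: 0.52832, 0.21976, 0.44478
  (cells with P = 0 contribute 0)
Sum of the 6 terms: H(X,Y) = 2.1233 bits

Marginal of X (row sums):
  P(X=0) = 2/13 + 0 + 11/39 = 17/39
  P(X=1) = 1/3 + 2/39 + 7/39 = 22/39
H(X) = -[(17/39)·log₂(17/39) + (22/39)·log₂(22/39)]
  = 0.52218 + 0.46593 = 0.9881 bits

H(Y|X) = H(X,Y) - H(X) = 2.1233 - 0.9881 = 1.1352 bits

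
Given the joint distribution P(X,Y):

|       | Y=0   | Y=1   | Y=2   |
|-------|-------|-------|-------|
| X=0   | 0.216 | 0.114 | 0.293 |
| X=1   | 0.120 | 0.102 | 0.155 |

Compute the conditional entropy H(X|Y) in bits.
0.9483 bits

H(X|Y) = H(X,Y) - H(Y)

H(X,Y) = -Σ_{x,y} P(x,y) log₂ P(x,y). Per-cell terms -P(x,y)·log₂P(x,y):
  X=0: 0.47755, 0.35715, 0.51891
  X=1: 0.36707, 0.33592, 0.41690
Sum of the 6 terms: H(X,Y) = 2.4735 bits

Marginal of Y (column sums):
  P(Y=0) = 0.216 + 0.120 = 0.336
  P(Y=1) = 0.114 + 0.102 = 0.216
  P(Y=2) = 0.293 + 0.155 = 0.448
H(Y) = -[0.336·log₂(0.336) + 0.216·log₂(0.216) + 0.448·log₂(0.448)]
  = 0.52868 + 0.47755 + 0.51898 = 1.5252 bits

H(X|Y) = H(X,Y) - H(Y) = 2.4735 - 1.5252 = 0.9483 bits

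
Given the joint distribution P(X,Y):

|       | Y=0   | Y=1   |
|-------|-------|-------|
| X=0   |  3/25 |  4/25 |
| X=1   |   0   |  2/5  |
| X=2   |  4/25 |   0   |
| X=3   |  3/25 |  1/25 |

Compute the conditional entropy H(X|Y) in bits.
1.3237 bits

H(X|Y) = H(X,Y) - H(Y)

H(X,Y) = -Σ_{x,y} P(x,y) log₂ P(x,y). Per-cell terms -P(x,y)·log₂P(x,y):
  X=0: 0.367067, 0.423017
  X=1: 0.000000, 0.528771
  X=2: 0.423017, 0.000000
  X=3: 0.367067, 0.185754
  (cells with P = 0 contribute 0)
Sum of the 8 terms: H(X,Y) = 2.29469 bits

Marginal of Y (column sums):
  P(Y=0) = 3/25 + 0 + 4/25 + 3/25 = 2/5
  P(Y=1) = 4/25 + 2/5 + 0 + 1/25 = 3/5
H(Y) = -[(2/5)·log₂(2/5) + (3/5)·log₂(3/5)]
  = 0.528771 + 0.442179 = 0.97095 bits

H(X|Y) = H(X,Y) - H(Y) = 2.29469 - 0.97095 = 1.3237 bits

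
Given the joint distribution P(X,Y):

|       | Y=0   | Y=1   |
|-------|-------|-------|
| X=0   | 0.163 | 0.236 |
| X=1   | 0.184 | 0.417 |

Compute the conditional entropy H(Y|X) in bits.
0.9234 bits

H(Y|X) = H(X,Y) - H(X)

H(X,Y) = -Σ_{x,y} P(x,y) log₂ P(x,y). Per-cell terms -P(x,y)·log₂P(x,y):
  X=0: 0.4266, 0.4916
  X=1: 0.4494, 0.5262
Sum of the 4 terms: H(X,Y) = 1.8938 bits

Marginal of X (row sums):
  P(X=0) = 0.163 + 0.236 = 0.399
  P(X=1) = 0.184 + 0.417 = 0.601
H(X) = -[0.399·log₂(0.399) + 0.601·log₂(0.601)]
  = 0.5289 + 0.4415 = 0.9704 bits

H(Y|X) = H(X,Y) - H(X) = 1.8938 - 0.9704 = 0.9234 bits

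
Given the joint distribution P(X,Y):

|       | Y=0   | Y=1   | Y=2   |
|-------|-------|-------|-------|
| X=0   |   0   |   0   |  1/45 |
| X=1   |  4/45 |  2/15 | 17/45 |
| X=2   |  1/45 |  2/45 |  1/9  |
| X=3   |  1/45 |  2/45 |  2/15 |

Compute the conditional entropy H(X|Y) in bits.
1.4554 bits

H(X|Y) = H(X,Y) - H(Y)

H(X,Y) = -Σ_{x,y} P(x,y) log₂ P(x,y). Per-cell terms -P(x,y)·log₂P(x,y):
  X=0: 0.00000, 0.00000, 0.12204
  X=1: 0.31039, 0.38759, 0.53055
  X=2: 0.12204, 0.19964, 0.35221
  X=3: 0.12204, 0.19964, 0.38759
  (cells with P = 0 contribute 0)
Sum of the 12 terms: H(X,Y) = 2.7337 bits

Marginal of Y (column sums):
  P(Y=0) = 0 + 4/45 + 1/45 + 1/45 = 2/15
  P(Y=1) = 0 + 2/15 + 2/45 + 2/45 = 2/9
  P(Y=2) = 1/45 + 17/45 + 1/9 + 2/15 = 29/45
H(Y) = -[(2/15)·log₂(2/15) + (2/9)·log₂(2/9) + (29/45)·log₂(29/45)]
  = 0.38759 + 0.48221 + 0.40850 = 1.2783 bits

H(X|Y) = H(X,Y) - H(Y) = 2.7337 - 1.2783 = 1.4554 bits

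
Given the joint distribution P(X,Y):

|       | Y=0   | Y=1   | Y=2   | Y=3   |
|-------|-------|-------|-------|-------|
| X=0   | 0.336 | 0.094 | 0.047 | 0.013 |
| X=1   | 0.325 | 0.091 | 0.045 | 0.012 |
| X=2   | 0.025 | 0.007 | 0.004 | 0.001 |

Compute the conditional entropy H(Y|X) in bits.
1.2915 bits

H(Y|X) = H(X,Y) - H(X)

H(X,Y) = -Σ_{x,y} P(x,y) log₂ P(x,y). Per-cell terms -P(x,y)·log₂P(x,y):
  X=0: 0.528685, 0.320652, 0.207326, 0.081449
  X=1: 0.526984, 0.314677, 0.201327, 0.076570
  X=2: 0.133048, 0.050109, 0.031863, 0.009966
Sum of the 12 terms: H(X,Y) = 2.48266 bits

Marginal of X (row sums):
  P(X=0) = 0.336 + 0.094 + 0.047 + 0.013 = 0.490
  P(X=1) = 0.325 + 0.091 + 0.045 + 0.012 = 0.473
  P(X=2) = 0.025 + 0.007 + 0.004 + 0.001 = 0.037
H(X) = -[0.490·log₂(0.490) + 0.473·log₂(0.473) + 0.037·log₂(0.037)]
  = 0.504282 + 0.510882 + 0.175984 = 1.19115 bits

H(Y|X) = H(X,Y) - H(X) = 2.48266 - 1.19115 = 1.2915 bits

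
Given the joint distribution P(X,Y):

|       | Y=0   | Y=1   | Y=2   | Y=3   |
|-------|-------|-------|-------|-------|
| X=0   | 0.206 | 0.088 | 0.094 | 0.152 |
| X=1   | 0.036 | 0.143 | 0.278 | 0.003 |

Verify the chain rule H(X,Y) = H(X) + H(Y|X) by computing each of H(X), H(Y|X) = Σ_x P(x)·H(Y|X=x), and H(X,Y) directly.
H(X) = 0.9954 bits, H(Y|X) = 1.6289 bits, H(X,Y) = 2.6243 bits

Marginal of X (row sums):
  P(X=0) = 0.206 + 0.088 + 0.094 + 0.152 = 0.540
  P(X=1) = 0.036 + 0.143 + 0.278 + 0.003 = 0.460
H(X) = -[0.540·log₂(0.540) + 0.460·log₂(0.460)]
  = 0.48004 + 0.51534 = 0.9954 bits

H(Y|X) = Σ_x P(x)·H(Y|X=x):
  X=0: P(X=0) = 0.540, P(Y|X=0) = (103/270, 22/135, 47/270, 38/135) → H(Y|X=0) = 1.91077
  X=1: P(X=1) = 0.460, P(Y|X=1) = (9/115, 143/460, 139/230, 3/460) → H(Y|X=1) = 1.29810
H(Y|X) = 0.540·1.91077 + 0.460·1.29810 = 1.6289 bits

H(X,Y) = -Σ_{x,y} P(x,y) log₂ P(x,y). Per-cell terms -P(x,y)·log₂P(x,y):
  X=0: 0.46953, 0.30856, 0.32065, 0.41311
  X=1: 0.17265, 0.40125, 0.51342, 0.02514
Sum of the 8 terms: H(X,Y) = 2.6243 bits

Chain rule check:
  H(X) + H(Y|X) = 0.9954 + 1.6289 = 2.6243 bits
  H(X,Y) = 2.6243 bits
✓ Chain rule verified.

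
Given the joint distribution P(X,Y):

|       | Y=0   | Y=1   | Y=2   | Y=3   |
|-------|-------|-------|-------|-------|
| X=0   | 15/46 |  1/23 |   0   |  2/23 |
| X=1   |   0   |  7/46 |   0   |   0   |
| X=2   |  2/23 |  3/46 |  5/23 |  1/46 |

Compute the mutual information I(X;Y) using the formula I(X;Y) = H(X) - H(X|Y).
0.7132 bits

I(X;Y) = H(X) - H(X|Y)

Marginal of X (row sums):
  P(X=0) = 15/46 + 1/23 + 0 + 2/23 = 21/46
  P(X=1) = 0 + 7/46 + 0 + 0 = 7/46
  P(X=2) = 2/23 + 3/46 + 5/23 + 1/46 = 9/23
H(X) = -[(21/46)·log₂(21/46) + (7/46)·log₂(7/46) + (9/23)·log₂(9/23)]
  = 0.51644 + 0.41334 + 0.52968 = 1.4595 bits

Marginal of Y (column sums):
  P(Y=0) = 15/46 + 0 + 2/23 = 19/46
  P(Y=1) = 1/23 + 7/46 + 3/46 = 6/23
  P(Y=2) = 0 + 0 + 5/23 = 5/23
  P(Y=3) = 2/23 + 0 + 1/46 = 5/46
H(X|Y) = Σ_y P(y)·H(X|Y=y):
  Y=0: P(Y=0) = 19/46, P(X|Y=0) = (15/19, 0, 4/19) → H(X|Y=0) = 0.74249
  Y=1: P(Y=1) = 6/23, P(X|Y=1) = (1/6, 7/12, 1/4) → H(X|Y=1) = 1.38443
  Y=2: P(Y=2) = 5/23, P(X|Y=2) = (0, 0, 1) → H(X|Y=2) = 0.00000
  Y=3: P(Y=3) = 5/46, P(X|Y=3) = (4/5, 0, 1/5) → H(X|Y=3) = 0.72193
H(X|Y) = (19/46)·0.74249 + (6/23)·1.38443 + (5/23)·0.00000 + (5/46)·0.72193 = 0.7463 bits

I(X;Y) = H(X) - H(X|Y) = 1.4595 - 0.7463 = 0.7132 bits

Cross-check via I(X;Y) = H(X) + H(Y) - H(X,Y): computing H(Y) from the column sums and H(X,Y) from the 12 cells in the same way gives H(Y) = 1.8592 bits and H(X,Y) = 2.6055 bits, so
I(X;Y) = 1.4595 + 1.8592 - 2.6055 = 0.7132 bits ✓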